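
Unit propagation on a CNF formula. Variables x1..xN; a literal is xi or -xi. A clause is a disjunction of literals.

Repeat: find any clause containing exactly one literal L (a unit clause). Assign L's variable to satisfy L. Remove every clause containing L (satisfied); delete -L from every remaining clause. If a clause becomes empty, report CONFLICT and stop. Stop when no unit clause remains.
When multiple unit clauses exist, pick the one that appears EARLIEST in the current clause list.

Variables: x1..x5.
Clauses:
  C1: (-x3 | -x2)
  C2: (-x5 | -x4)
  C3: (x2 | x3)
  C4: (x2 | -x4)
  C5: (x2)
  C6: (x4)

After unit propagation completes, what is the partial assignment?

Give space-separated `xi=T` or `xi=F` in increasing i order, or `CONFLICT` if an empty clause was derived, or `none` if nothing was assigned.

unit clause [2] forces x2=T; simplify:
  drop -2 from [-3, -2] -> [-3]
  satisfied 3 clause(s); 3 remain; assigned so far: [2]
unit clause [-3] forces x3=F; simplify:
  satisfied 1 clause(s); 2 remain; assigned so far: [2, 3]
unit clause [4] forces x4=T; simplify:
  drop -4 from [-5, -4] -> [-5]
  satisfied 1 clause(s); 1 remain; assigned so far: [2, 3, 4]
unit clause [-5] forces x5=F; simplify:
  satisfied 1 clause(s); 0 remain; assigned so far: [2, 3, 4, 5]

Answer: x2=T x3=F x4=T x5=F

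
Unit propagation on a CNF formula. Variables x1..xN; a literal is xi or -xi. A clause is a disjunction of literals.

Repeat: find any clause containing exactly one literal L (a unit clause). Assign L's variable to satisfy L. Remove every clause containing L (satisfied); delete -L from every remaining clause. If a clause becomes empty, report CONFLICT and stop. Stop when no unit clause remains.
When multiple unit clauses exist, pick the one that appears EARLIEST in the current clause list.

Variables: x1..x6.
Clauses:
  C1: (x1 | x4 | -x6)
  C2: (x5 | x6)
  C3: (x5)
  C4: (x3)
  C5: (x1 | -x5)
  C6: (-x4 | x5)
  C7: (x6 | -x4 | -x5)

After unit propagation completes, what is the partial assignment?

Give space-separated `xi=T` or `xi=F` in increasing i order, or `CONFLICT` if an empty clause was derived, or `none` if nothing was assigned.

unit clause [5] forces x5=T; simplify:
  drop -5 from [1, -5] -> [1]
  drop -5 from [6, -4, -5] -> [6, -4]
  satisfied 3 clause(s); 4 remain; assigned so far: [5]
unit clause [3] forces x3=T; simplify:
  satisfied 1 clause(s); 3 remain; assigned so far: [3, 5]
unit clause [1] forces x1=T; simplify:
  satisfied 2 clause(s); 1 remain; assigned so far: [1, 3, 5]

Answer: x1=T x3=T x5=T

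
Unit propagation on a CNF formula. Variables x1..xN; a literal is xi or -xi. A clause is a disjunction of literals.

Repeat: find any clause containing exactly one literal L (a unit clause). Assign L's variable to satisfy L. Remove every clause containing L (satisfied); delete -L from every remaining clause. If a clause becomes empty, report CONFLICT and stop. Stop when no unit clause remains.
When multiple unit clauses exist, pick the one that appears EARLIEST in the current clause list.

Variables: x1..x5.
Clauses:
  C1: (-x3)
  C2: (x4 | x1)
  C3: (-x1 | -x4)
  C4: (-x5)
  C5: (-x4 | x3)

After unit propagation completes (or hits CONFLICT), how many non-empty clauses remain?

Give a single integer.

unit clause [-3] forces x3=F; simplify:
  drop 3 from [-4, 3] -> [-4]
  satisfied 1 clause(s); 4 remain; assigned so far: [3]
unit clause [-5] forces x5=F; simplify:
  satisfied 1 clause(s); 3 remain; assigned so far: [3, 5]
unit clause [-4] forces x4=F; simplify:
  drop 4 from [4, 1] -> [1]
  satisfied 2 clause(s); 1 remain; assigned so far: [3, 4, 5]
unit clause [1] forces x1=T; simplify:
  satisfied 1 clause(s); 0 remain; assigned so far: [1, 3, 4, 5]

Answer: 0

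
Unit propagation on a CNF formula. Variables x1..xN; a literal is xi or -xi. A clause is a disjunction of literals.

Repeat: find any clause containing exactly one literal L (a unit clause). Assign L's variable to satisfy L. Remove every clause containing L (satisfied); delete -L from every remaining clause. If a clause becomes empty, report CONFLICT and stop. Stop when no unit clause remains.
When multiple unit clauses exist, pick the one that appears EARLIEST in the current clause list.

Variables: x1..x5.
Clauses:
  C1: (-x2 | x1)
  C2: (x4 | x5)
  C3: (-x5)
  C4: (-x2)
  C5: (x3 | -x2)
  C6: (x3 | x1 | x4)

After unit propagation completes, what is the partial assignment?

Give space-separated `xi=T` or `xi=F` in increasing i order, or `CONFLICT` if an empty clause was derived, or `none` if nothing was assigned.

unit clause [-5] forces x5=F; simplify:
  drop 5 from [4, 5] -> [4]
  satisfied 1 clause(s); 5 remain; assigned so far: [5]
unit clause [4] forces x4=T; simplify:
  satisfied 2 clause(s); 3 remain; assigned so far: [4, 5]
unit clause [-2] forces x2=F; simplify:
  satisfied 3 clause(s); 0 remain; assigned so far: [2, 4, 5]

Answer: x2=F x4=T x5=F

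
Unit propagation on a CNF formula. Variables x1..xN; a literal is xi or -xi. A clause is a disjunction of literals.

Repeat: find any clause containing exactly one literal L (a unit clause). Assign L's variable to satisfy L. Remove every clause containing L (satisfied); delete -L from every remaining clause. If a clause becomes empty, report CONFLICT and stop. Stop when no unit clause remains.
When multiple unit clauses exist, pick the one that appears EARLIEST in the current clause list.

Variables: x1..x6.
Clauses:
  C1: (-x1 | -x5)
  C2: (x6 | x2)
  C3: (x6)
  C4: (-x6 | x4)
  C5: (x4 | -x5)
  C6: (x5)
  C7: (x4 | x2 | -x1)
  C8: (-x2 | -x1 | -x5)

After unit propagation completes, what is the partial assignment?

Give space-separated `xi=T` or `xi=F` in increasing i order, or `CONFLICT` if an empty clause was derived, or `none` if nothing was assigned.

unit clause [6] forces x6=T; simplify:
  drop -6 from [-6, 4] -> [4]
  satisfied 2 clause(s); 6 remain; assigned so far: [6]
unit clause [4] forces x4=T; simplify:
  satisfied 3 clause(s); 3 remain; assigned so far: [4, 6]
unit clause [5] forces x5=T; simplify:
  drop -5 from [-1, -5] -> [-1]
  drop -5 from [-2, -1, -5] -> [-2, -1]
  satisfied 1 clause(s); 2 remain; assigned so far: [4, 5, 6]
unit clause [-1] forces x1=F; simplify:
  satisfied 2 clause(s); 0 remain; assigned so far: [1, 4, 5, 6]

Answer: x1=F x4=T x5=T x6=T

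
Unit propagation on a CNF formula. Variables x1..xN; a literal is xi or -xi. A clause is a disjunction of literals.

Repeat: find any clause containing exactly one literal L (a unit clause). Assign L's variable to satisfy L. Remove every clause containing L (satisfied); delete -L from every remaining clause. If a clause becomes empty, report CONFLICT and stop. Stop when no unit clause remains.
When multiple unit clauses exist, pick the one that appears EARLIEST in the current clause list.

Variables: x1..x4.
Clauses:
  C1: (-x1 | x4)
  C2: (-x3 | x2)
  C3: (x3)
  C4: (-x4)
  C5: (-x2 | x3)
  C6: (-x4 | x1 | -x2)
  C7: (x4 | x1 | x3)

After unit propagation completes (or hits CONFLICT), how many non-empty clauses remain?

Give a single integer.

Answer: 0

Derivation:
unit clause [3] forces x3=T; simplify:
  drop -3 from [-3, 2] -> [2]
  satisfied 3 clause(s); 4 remain; assigned so far: [3]
unit clause [2] forces x2=T; simplify:
  drop -2 from [-4, 1, -2] -> [-4, 1]
  satisfied 1 clause(s); 3 remain; assigned so far: [2, 3]
unit clause [-4] forces x4=F; simplify:
  drop 4 from [-1, 4] -> [-1]
  satisfied 2 clause(s); 1 remain; assigned so far: [2, 3, 4]
unit clause [-1] forces x1=F; simplify:
  satisfied 1 clause(s); 0 remain; assigned so far: [1, 2, 3, 4]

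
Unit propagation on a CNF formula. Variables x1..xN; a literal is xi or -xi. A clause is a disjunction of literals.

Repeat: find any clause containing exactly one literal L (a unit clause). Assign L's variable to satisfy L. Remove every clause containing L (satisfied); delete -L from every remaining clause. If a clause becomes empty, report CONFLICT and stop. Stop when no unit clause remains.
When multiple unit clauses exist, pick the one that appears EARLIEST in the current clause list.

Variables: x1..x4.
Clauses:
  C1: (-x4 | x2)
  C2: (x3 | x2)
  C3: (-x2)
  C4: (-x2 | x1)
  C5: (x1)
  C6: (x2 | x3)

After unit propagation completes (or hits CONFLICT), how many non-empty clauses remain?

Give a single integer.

Answer: 0

Derivation:
unit clause [-2] forces x2=F; simplify:
  drop 2 from [-4, 2] -> [-4]
  drop 2 from [3, 2] -> [3]
  drop 2 from [2, 3] -> [3]
  satisfied 2 clause(s); 4 remain; assigned so far: [2]
unit clause [-4] forces x4=F; simplify:
  satisfied 1 clause(s); 3 remain; assigned so far: [2, 4]
unit clause [3] forces x3=T; simplify:
  satisfied 2 clause(s); 1 remain; assigned so far: [2, 3, 4]
unit clause [1] forces x1=T; simplify:
  satisfied 1 clause(s); 0 remain; assigned so far: [1, 2, 3, 4]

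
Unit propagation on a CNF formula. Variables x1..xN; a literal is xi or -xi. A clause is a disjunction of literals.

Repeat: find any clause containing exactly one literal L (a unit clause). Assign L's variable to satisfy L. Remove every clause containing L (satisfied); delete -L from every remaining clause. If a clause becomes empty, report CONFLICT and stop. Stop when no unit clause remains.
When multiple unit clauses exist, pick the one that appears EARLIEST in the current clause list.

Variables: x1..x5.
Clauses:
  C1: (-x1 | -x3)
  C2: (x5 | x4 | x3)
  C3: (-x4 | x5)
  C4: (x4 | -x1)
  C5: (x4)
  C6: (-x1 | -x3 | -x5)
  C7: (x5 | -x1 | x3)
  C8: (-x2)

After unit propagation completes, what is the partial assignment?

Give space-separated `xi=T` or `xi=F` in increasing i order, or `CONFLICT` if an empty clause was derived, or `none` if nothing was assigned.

Answer: x2=F x4=T x5=T

Derivation:
unit clause [4] forces x4=T; simplify:
  drop -4 from [-4, 5] -> [5]
  satisfied 3 clause(s); 5 remain; assigned so far: [4]
unit clause [5] forces x5=T; simplify:
  drop -5 from [-1, -3, -5] -> [-1, -3]
  satisfied 2 clause(s); 3 remain; assigned so far: [4, 5]
unit clause [-2] forces x2=F; simplify:
  satisfied 1 clause(s); 2 remain; assigned so far: [2, 4, 5]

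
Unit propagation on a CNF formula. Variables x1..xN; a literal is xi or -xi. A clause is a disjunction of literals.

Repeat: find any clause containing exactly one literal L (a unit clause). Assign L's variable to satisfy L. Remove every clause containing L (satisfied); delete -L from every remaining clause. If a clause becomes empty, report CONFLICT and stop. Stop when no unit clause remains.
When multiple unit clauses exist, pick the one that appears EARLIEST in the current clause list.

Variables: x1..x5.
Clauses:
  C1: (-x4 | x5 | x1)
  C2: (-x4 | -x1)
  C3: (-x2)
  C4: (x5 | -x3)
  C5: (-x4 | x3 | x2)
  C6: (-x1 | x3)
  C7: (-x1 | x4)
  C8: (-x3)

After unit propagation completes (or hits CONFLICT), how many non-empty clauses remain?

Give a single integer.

unit clause [-2] forces x2=F; simplify:
  drop 2 from [-4, 3, 2] -> [-4, 3]
  satisfied 1 clause(s); 7 remain; assigned so far: [2]
unit clause [-3] forces x3=F; simplify:
  drop 3 from [-4, 3] -> [-4]
  drop 3 from [-1, 3] -> [-1]
  satisfied 2 clause(s); 5 remain; assigned so far: [2, 3]
unit clause [-4] forces x4=F; simplify:
  drop 4 from [-1, 4] -> [-1]
  satisfied 3 clause(s); 2 remain; assigned so far: [2, 3, 4]
unit clause [-1] forces x1=F; simplify:
  satisfied 2 clause(s); 0 remain; assigned so far: [1, 2, 3, 4]

Answer: 0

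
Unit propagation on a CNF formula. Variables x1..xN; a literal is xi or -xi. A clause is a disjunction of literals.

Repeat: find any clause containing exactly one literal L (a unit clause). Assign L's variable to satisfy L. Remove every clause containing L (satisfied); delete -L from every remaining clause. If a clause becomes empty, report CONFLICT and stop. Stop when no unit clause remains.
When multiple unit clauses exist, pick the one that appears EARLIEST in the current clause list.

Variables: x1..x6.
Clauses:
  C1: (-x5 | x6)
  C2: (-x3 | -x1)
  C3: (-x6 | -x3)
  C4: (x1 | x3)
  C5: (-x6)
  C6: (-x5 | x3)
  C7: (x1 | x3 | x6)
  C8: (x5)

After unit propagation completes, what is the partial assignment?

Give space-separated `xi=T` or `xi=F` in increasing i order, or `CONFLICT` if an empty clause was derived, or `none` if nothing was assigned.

Answer: CONFLICT

Derivation:
unit clause [-6] forces x6=F; simplify:
  drop 6 from [-5, 6] -> [-5]
  drop 6 from [1, 3, 6] -> [1, 3]
  satisfied 2 clause(s); 6 remain; assigned so far: [6]
unit clause [-5] forces x5=F; simplify:
  drop 5 from [5] -> [] (empty!)
  satisfied 2 clause(s); 4 remain; assigned so far: [5, 6]
CONFLICT (empty clause)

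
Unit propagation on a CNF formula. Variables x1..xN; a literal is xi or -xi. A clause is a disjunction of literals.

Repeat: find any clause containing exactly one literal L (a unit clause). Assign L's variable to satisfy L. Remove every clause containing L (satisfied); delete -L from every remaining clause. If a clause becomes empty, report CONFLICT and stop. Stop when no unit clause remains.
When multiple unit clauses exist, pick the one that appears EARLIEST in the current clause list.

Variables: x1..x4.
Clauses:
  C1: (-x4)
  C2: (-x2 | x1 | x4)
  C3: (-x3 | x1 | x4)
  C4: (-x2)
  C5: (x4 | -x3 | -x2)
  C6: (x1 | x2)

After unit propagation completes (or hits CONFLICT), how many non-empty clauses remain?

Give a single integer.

Answer: 0

Derivation:
unit clause [-4] forces x4=F; simplify:
  drop 4 from [-2, 1, 4] -> [-2, 1]
  drop 4 from [-3, 1, 4] -> [-3, 1]
  drop 4 from [4, -3, -2] -> [-3, -2]
  satisfied 1 clause(s); 5 remain; assigned so far: [4]
unit clause [-2] forces x2=F; simplify:
  drop 2 from [1, 2] -> [1]
  satisfied 3 clause(s); 2 remain; assigned so far: [2, 4]
unit clause [1] forces x1=T; simplify:
  satisfied 2 clause(s); 0 remain; assigned so far: [1, 2, 4]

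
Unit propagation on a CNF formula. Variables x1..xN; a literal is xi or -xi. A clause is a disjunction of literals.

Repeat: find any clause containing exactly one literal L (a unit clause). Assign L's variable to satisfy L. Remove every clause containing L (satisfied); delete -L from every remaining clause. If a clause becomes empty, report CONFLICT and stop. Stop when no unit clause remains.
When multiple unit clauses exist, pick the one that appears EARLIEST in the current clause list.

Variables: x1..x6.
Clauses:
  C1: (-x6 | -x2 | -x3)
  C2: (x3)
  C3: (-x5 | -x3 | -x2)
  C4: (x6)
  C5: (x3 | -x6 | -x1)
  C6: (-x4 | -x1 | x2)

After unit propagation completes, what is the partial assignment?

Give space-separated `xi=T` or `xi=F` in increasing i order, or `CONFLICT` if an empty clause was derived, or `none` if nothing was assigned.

unit clause [3] forces x3=T; simplify:
  drop -3 from [-6, -2, -3] -> [-6, -2]
  drop -3 from [-5, -3, -2] -> [-5, -2]
  satisfied 2 clause(s); 4 remain; assigned so far: [3]
unit clause [6] forces x6=T; simplify:
  drop -6 from [-6, -2] -> [-2]
  satisfied 1 clause(s); 3 remain; assigned so far: [3, 6]
unit clause [-2] forces x2=F; simplify:
  drop 2 from [-4, -1, 2] -> [-4, -1]
  satisfied 2 clause(s); 1 remain; assigned so far: [2, 3, 6]

Answer: x2=F x3=T x6=T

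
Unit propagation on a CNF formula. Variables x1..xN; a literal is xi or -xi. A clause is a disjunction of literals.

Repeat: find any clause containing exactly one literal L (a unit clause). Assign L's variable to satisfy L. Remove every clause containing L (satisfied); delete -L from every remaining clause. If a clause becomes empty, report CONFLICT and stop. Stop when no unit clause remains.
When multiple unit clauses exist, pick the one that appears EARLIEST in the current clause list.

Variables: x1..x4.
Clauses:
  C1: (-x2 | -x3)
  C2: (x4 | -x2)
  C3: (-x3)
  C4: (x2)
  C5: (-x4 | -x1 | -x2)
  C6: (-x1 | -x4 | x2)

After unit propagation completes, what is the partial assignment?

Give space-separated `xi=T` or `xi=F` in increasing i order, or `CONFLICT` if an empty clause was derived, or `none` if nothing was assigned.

unit clause [-3] forces x3=F; simplify:
  satisfied 2 clause(s); 4 remain; assigned so far: [3]
unit clause [2] forces x2=T; simplify:
  drop -2 from [4, -2] -> [4]
  drop -2 from [-4, -1, -2] -> [-4, -1]
  satisfied 2 clause(s); 2 remain; assigned so far: [2, 3]
unit clause [4] forces x4=T; simplify:
  drop -4 from [-4, -1] -> [-1]
  satisfied 1 clause(s); 1 remain; assigned so far: [2, 3, 4]
unit clause [-1] forces x1=F; simplify:
  satisfied 1 clause(s); 0 remain; assigned so far: [1, 2, 3, 4]

Answer: x1=F x2=T x3=F x4=T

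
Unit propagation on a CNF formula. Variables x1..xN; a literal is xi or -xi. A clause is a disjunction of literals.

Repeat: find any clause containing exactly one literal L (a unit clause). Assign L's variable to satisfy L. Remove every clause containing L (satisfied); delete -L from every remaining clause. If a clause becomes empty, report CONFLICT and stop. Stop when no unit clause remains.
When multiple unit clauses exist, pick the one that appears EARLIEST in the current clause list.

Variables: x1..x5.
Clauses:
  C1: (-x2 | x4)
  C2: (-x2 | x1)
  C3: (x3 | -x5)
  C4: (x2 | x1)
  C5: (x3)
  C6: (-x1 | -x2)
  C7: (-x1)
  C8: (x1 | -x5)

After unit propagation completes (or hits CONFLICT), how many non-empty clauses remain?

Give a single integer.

Answer: 1

Derivation:
unit clause [3] forces x3=T; simplify:
  satisfied 2 clause(s); 6 remain; assigned so far: [3]
unit clause [-1] forces x1=F; simplify:
  drop 1 from [-2, 1] -> [-2]
  drop 1 from [2, 1] -> [2]
  drop 1 from [1, -5] -> [-5]
  satisfied 2 clause(s); 4 remain; assigned so far: [1, 3]
unit clause [-2] forces x2=F; simplify:
  drop 2 from [2] -> [] (empty!)
  satisfied 2 clause(s); 2 remain; assigned so far: [1, 2, 3]
CONFLICT (empty clause)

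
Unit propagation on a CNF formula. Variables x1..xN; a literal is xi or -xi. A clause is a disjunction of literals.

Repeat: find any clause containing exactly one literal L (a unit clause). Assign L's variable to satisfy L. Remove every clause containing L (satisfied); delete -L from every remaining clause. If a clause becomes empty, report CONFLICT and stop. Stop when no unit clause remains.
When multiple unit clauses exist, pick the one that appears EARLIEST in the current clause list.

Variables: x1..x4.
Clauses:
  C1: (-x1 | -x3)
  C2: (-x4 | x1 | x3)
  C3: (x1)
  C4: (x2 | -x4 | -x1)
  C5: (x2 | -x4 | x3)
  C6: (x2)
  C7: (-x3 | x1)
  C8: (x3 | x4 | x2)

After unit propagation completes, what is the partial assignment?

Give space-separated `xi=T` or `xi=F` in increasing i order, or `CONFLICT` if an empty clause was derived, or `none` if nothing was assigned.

Answer: x1=T x2=T x3=F

Derivation:
unit clause [1] forces x1=T; simplify:
  drop -1 from [-1, -3] -> [-3]
  drop -1 from [2, -4, -1] -> [2, -4]
  satisfied 3 clause(s); 5 remain; assigned so far: [1]
unit clause [-3] forces x3=F; simplify:
  drop 3 from [2, -4, 3] -> [2, -4]
  drop 3 from [3, 4, 2] -> [4, 2]
  satisfied 1 clause(s); 4 remain; assigned so far: [1, 3]
unit clause [2] forces x2=T; simplify:
  satisfied 4 clause(s); 0 remain; assigned so far: [1, 2, 3]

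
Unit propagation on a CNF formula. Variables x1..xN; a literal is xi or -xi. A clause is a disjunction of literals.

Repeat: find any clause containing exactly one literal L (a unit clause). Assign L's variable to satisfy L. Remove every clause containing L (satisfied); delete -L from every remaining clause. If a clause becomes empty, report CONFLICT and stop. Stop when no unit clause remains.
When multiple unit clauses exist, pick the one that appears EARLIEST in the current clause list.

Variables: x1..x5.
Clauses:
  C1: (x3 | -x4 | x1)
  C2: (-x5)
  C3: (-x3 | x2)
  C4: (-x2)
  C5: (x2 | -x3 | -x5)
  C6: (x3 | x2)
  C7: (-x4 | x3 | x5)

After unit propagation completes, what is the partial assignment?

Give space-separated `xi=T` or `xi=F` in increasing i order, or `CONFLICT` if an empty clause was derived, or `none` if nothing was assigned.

unit clause [-5] forces x5=F; simplify:
  drop 5 from [-4, 3, 5] -> [-4, 3]
  satisfied 2 clause(s); 5 remain; assigned so far: [5]
unit clause [-2] forces x2=F; simplify:
  drop 2 from [-3, 2] -> [-3]
  drop 2 from [3, 2] -> [3]
  satisfied 1 clause(s); 4 remain; assigned so far: [2, 5]
unit clause [-3] forces x3=F; simplify:
  drop 3 from [3, -4, 1] -> [-4, 1]
  drop 3 from [3] -> [] (empty!)
  drop 3 from [-4, 3] -> [-4]
  satisfied 1 clause(s); 3 remain; assigned so far: [2, 3, 5]
CONFLICT (empty clause)

Answer: CONFLICT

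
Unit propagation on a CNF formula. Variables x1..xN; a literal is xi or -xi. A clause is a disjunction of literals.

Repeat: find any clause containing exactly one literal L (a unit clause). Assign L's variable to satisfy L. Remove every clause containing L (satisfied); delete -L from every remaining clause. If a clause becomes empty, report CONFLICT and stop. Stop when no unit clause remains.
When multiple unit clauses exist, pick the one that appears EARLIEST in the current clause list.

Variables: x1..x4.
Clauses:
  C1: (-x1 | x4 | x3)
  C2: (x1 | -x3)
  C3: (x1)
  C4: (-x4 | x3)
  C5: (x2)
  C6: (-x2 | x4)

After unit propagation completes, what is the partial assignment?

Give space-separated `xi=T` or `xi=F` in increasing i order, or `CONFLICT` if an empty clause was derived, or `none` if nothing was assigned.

Answer: x1=T x2=T x3=T x4=T

Derivation:
unit clause [1] forces x1=T; simplify:
  drop -1 from [-1, 4, 3] -> [4, 3]
  satisfied 2 clause(s); 4 remain; assigned so far: [1]
unit clause [2] forces x2=T; simplify:
  drop -2 from [-2, 4] -> [4]
  satisfied 1 clause(s); 3 remain; assigned so far: [1, 2]
unit clause [4] forces x4=T; simplify:
  drop -4 from [-4, 3] -> [3]
  satisfied 2 clause(s); 1 remain; assigned so far: [1, 2, 4]
unit clause [3] forces x3=T; simplify:
  satisfied 1 clause(s); 0 remain; assigned so far: [1, 2, 3, 4]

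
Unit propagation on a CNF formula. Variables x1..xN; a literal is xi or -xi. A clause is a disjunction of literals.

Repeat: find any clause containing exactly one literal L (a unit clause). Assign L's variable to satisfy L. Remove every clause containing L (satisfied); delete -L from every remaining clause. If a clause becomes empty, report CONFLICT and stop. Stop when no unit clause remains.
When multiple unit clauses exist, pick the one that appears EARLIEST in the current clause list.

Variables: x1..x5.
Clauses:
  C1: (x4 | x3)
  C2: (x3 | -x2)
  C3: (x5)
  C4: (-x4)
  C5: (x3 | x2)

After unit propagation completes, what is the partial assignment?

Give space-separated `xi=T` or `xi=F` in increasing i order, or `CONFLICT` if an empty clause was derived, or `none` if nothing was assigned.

Answer: x3=T x4=F x5=T

Derivation:
unit clause [5] forces x5=T; simplify:
  satisfied 1 clause(s); 4 remain; assigned so far: [5]
unit clause [-4] forces x4=F; simplify:
  drop 4 from [4, 3] -> [3]
  satisfied 1 clause(s); 3 remain; assigned so far: [4, 5]
unit clause [3] forces x3=T; simplify:
  satisfied 3 clause(s); 0 remain; assigned so far: [3, 4, 5]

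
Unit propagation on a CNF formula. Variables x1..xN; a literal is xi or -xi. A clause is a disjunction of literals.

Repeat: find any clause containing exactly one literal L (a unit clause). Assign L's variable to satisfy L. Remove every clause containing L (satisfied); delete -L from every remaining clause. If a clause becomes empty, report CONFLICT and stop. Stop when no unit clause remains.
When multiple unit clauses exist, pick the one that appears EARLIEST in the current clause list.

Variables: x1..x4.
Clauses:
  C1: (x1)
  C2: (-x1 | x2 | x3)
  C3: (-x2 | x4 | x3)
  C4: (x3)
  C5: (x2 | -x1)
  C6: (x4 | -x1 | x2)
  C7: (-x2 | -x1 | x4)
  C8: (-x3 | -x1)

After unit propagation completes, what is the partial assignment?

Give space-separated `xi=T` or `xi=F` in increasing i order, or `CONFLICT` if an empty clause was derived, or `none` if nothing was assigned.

Answer: CONFLICT

Derivation:
unit clause [1] forces x1=T; simplify:
  drop -1 from [-1, 2, 3] -> [2, 3]
  drop -1 from [2, -1] -> [2]
  drop -1 from [4, -1, 2] -> [4, 2]
  drop -1 from [-2, -1, 4] -> [-2, 4]
  drop -1 from [-3, -1] -> [-3]
  satisfied 1 clause(s); 7 remain; assigned so far: [1]
unit clause [3] forces x3=T; simplify:
  drop -3 from [-3] -> [] (empty!)
  satisfied 3 clause(s); 4 remain; assigned so far: [1, 3]
CONFLICT (empty clause)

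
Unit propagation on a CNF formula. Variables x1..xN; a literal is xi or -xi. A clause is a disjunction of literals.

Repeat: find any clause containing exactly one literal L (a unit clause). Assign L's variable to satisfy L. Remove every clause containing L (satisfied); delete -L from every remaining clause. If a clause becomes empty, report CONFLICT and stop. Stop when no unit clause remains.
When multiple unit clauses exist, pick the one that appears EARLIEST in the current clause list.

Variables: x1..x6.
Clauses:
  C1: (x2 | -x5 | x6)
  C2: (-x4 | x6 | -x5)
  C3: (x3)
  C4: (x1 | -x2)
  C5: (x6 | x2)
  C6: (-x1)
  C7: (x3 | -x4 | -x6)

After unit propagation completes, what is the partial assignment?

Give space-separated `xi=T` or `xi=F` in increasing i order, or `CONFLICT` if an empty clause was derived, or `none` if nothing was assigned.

unit clause [3] forces x3=T; simplify:
  satisfied 2 clause(s); 5 remain; assigned so far: [3]
unit clause [-1] forces x1=F; simplify:
  drop 1 from [1, -2] -> [-2]
  satisfied 1 clause(s); 4 remain; assigned so far: [1, 3]
unit clause [-2] forces x2=F; simplify:
  drop 2 from [2, -5, 6] -> [-5, 6]
  drop 2 from [6, 2] -> [6]
  satisfied 1 clause(s); 3 remain; assigned so far: [1, 2, 3]
unit clause [6] forces x6=T; simplify:
  satisfied 3 clause(s); 0 remain; assigned so far: [1, 2, 3, 6]

Answer: x1=F x2=F x3=T x6=T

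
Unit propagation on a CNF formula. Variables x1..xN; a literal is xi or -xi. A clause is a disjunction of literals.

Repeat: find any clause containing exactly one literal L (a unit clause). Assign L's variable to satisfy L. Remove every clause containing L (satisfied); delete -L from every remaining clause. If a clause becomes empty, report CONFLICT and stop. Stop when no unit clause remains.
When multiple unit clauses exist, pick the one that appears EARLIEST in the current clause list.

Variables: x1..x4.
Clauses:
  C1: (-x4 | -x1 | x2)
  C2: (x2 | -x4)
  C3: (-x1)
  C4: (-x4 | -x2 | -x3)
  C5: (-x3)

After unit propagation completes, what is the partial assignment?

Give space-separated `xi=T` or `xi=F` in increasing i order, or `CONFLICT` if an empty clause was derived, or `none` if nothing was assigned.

Answer: x1=F x3=F

Derivation:
unit clause [-1] forces x1=F; simplify:
  satisfied 2 clause(s); 3 remain; assigned so far: [1]
unit clause [-3] forces x3=F; simplify:
  satisfied 2 clause(s); 1 remain; assigned so far: [1, 3]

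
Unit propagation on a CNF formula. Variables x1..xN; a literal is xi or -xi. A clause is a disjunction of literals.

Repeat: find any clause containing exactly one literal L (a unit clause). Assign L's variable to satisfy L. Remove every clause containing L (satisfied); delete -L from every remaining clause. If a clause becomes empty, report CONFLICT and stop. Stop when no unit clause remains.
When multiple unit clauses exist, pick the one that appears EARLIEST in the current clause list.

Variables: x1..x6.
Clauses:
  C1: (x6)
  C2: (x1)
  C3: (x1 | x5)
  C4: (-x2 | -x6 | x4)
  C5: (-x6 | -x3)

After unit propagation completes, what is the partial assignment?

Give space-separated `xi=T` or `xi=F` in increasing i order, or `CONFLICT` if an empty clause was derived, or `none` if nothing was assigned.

Answer: x1=T x3=F x6=T

Derivation:
unit clause [6] forces x6=T; simplify:
  drop -6 from [-2, -6, 4] -> [-2, 4]
  drop -6 from [-6, -3] -> [-3]
  satisfied 1 clause(s); 4 remain; assigned so far: [6]
unit clause [1] forces x1=T; simplify:
  satisfied 2 clause(s); 2 remain; assigned so far: [1, 6]
unit clause [-3] forces x3=F; simplify:
  satisfied 1 clause(s); 1 remain; assigned so far: [1, 3, 6]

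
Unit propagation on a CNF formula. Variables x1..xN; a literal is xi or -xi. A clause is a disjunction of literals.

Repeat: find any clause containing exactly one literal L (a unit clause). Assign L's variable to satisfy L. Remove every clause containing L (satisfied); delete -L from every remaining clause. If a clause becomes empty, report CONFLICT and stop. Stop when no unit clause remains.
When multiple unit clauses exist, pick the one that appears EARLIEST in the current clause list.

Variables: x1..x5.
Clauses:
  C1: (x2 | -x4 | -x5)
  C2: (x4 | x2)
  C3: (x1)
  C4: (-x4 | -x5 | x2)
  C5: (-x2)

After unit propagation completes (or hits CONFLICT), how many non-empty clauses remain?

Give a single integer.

unit clause [1] forces x1=T; simplify:
  satisfied 1 clause(s); 4 remain; assigned so far: [1]
unit clause [-2] forces x2=F; simplify:
  drop 2 from [2, -4, -5] -> [-4, -5]
  drop 2 from [4, 2] -> [4]
  drop 2 from [-4, -5, 2] -> [-4, -5]
  satisfied 1 clause(s); 3 remain; assigned so far: [1, 2]
unit clause [4] forces x4=T; simplify:
  drop -4 from [-4, -5] -> [-5]
  drop -4 from [-4, -5] -> [-5]
  satisfied 1 clause(s); 2 remain; assigned so far: [1, 2, 4]
unit clause [-5] forces x5=F; simplify:
  satisfied 2 clause(s); 0 remain; assigned so far: [1, 2, 4, 5]

Answer: 0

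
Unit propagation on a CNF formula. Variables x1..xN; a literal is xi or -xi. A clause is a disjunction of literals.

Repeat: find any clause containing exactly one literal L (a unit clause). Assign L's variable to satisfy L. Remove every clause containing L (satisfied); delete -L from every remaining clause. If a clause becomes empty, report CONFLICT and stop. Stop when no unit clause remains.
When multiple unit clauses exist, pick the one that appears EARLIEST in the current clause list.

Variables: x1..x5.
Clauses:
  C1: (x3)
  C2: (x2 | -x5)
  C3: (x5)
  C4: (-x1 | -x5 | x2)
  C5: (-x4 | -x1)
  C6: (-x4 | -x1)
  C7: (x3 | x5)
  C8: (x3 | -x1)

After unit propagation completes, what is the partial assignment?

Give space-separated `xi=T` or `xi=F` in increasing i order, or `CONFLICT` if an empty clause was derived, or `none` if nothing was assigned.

unit clause [3] forces x3=T; simplify:
  satisfied 3 clause(s); 5 remain; assigned so far: [3]
unit clause [5] forces x5=T; simplify:
  drop -5 from [2, -5] -> [2]
  drop -5 from [-1, -5, 2] -> [-1, 2]
  satisfied 1 clause(s); 4 remain; assigned so far: [3, 5]
unit clause [2] forces x2=T; simplify:
  satisfied 2 clause(s); 2 remain; assigned so far: [2, 3, 5]

Answer: x2=T x3=T x5=T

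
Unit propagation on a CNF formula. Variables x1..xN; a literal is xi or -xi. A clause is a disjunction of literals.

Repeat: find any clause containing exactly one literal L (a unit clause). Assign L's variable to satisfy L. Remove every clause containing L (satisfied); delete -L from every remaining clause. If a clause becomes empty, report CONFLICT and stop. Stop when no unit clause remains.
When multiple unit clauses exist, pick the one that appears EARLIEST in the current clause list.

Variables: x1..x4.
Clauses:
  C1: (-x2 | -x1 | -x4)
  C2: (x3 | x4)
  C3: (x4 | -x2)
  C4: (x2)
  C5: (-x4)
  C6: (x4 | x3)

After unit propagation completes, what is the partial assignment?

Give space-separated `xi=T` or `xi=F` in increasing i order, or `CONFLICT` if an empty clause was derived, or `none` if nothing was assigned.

unit clause [2] forces x2=T; simplify:
  drop -2 from [-2, -1, -4] -> [-1, -4]
  drop -2 from [4, -2] -> [4]
  satisfied 1 clause(s); 5 remain; assigned so far: [2]
unit clause [4] forces x4=T; simplify:
  drop -4 from [-1, -4] -> [-1]
  drop -4 from [-4] -> [] (empty!)
  satisfied 3 clause(s); 2 remain; assigned so far: [2, 4]
CONFLICT (empty clause)

Answer: CONFLICT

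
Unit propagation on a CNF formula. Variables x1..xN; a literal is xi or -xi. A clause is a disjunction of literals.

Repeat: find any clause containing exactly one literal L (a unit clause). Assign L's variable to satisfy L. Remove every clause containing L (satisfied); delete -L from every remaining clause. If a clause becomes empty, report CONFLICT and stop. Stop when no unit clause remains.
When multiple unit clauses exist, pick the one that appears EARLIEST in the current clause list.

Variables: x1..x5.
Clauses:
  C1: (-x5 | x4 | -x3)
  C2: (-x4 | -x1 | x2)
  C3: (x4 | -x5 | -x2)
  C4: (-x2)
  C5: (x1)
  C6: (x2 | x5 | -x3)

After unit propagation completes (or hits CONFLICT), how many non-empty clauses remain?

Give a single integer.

Answer: 2

Derivation:
unit clause [-2] forces x2=F; simplify:
  drop 2 from [-4, -1, 2] -> [-4, -1]
  drop 2 from [2, 5, -3] -> [5, -3]
  satisfied 2 clause(s); 4 remain; assigned so far: [2]
unit clause [1] forces x1=T; simplify:
  drop -1 from [-4, -1] -> [-4]
  satisfied 1 clause(s); 3 remain; assigned so far: [1, 2]
unit clause [-4] forces x4=F; simplify:
  drop 4 from [-5, 4, -3] -> [-5, -3]
  satisfied 1 clause(s); 2 remain; assigned so far: [1, 2, 4]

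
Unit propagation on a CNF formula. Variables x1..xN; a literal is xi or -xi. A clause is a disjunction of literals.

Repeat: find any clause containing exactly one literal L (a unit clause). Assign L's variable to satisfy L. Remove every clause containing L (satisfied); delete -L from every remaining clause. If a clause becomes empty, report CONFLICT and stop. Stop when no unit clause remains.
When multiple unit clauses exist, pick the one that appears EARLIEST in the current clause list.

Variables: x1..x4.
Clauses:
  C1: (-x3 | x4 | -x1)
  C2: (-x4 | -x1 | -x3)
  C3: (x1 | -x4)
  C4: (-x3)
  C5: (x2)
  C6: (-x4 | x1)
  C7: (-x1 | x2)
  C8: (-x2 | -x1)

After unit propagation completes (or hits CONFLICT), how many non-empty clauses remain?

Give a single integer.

unit clause [-3] forces x3=F; simplify:
  satisfied 3 clause(s); 5 remain; assigned so far: [3]
unit clause [2] forces x2=T; simplify:
  drop -2 from [-2, -1] -> [-1]
  satisfied 2 clause(s); 3 remain; assigned so far: [2, 3]
unit clause [-1] forces x1=F; simplify:
  drop 1 from [1, -4] -> [-4]
  drop 1 from [-4, 1] -> [-4]
  satisfied 1 clause(s); 2 remain; assigned so far: [1, 2, 3]
unit clause [-4] forces x4=F; simplify:
  satisfied 2 clause(s); 0 remain; assigned so far: [1, 2, 3, 4]

Answer: 0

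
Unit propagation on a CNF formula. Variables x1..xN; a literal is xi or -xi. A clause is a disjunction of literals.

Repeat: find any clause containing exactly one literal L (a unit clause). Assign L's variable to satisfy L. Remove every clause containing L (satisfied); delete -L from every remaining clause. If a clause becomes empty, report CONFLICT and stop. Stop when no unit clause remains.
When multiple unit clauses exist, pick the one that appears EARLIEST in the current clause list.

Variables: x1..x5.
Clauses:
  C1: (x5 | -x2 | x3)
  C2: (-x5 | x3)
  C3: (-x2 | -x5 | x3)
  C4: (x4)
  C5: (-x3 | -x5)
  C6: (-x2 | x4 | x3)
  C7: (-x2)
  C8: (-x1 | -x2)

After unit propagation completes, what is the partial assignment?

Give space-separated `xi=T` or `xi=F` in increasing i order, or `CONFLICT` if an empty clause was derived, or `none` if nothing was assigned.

Answer: x2=F x4=T

Derivation:
unit clause [4] forces x4=T; simplify:
  satisfied 2 clause(s); 6 remain; assigned so far: [4]
unit clause [-2] forces x2=F; simplify:
  satisfied 4 clause(s); 2 remain; assigned so far: [2, 4]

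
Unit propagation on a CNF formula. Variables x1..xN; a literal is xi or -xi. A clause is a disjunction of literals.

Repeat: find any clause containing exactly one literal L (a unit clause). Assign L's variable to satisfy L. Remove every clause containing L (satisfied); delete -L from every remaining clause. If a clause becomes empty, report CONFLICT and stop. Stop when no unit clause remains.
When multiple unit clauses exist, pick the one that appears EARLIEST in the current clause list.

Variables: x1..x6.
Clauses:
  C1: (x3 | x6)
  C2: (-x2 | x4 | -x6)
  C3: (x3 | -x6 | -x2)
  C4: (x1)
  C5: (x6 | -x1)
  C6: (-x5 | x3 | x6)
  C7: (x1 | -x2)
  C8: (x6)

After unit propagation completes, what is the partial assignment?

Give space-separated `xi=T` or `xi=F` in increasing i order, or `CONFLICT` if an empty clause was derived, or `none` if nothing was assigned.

Answer: x1=T x6=T

Derivation:
unit clause [1] forces x1=T; simplify:
  drop -1 from [6, -1] -> [6]
  satisfied 2 clause(s); 6 remain; assigned so far: [1]
unit clause [6] forces x6=T; simplify:
  drop -6 from [-2, 4, -6] -> [-2, 4]
  drop -6 from [3, -6, -2] -> [3, -2]
  satisfied 4 clause(s); 2 remain; assigned so far: [1, 6]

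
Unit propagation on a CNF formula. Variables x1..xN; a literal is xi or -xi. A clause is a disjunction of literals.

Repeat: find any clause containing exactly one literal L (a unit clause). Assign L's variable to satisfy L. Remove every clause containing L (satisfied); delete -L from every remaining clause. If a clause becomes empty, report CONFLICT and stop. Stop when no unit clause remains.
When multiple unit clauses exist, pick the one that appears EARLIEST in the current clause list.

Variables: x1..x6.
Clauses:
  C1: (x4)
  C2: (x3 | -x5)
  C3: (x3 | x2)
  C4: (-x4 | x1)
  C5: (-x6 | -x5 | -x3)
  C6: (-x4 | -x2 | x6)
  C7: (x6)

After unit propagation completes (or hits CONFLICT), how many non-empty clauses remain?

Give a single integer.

unit clause [4] forces x4=T; simplify:
  drop -4 from [-4, 1] -> [1]
  drop -4 from [-4, -2, 6] -> [-2, 6]
  satisfied 1 clause(s); 6 remain; assigned so far: [4]
unit clause [1] forces x1=T; simplify:
  satisfied 1 clause(s); 5 remain; assigned so far: [1, 4]
unit clause [6] forces x6=T; simplify:
  drop -6 from [-6, -5, -3] -> [-5, -3]
  satisfied 2 clause(s); 3 remain; assigned so far: [1, 4, 6]

Answer: 3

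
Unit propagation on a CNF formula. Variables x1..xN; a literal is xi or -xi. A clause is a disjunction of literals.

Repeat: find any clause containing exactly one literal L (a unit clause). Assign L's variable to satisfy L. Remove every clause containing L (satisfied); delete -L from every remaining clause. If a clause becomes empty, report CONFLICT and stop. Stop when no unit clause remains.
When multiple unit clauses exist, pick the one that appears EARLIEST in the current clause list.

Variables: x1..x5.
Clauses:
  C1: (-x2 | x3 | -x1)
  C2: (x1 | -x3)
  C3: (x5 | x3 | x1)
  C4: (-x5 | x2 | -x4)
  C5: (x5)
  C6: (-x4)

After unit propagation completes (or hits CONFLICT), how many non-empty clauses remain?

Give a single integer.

unit clause [5] forces x5=T; simplify:
  drop -5 from [-5, 2, -4] -> [2, -4]
  satisfied 2 clause(s); 4 remain; assigned so far: [5]
unit clause [-4] forces x4=F; simplify:
  satisfied 2 clause(s); 2 remain; assigned so far: [4, 5]

Answer: 2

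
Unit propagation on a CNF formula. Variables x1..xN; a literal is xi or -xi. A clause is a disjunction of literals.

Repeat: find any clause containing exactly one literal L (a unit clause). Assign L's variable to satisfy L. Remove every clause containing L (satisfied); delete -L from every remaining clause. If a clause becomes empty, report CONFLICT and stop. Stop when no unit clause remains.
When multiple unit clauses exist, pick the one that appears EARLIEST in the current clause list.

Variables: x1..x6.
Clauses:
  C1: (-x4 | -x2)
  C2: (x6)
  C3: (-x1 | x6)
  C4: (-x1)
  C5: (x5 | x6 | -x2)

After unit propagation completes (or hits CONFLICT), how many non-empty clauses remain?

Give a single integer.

Answer: 1

Derivation:
unit clause [6] forces x6=T; simplify:
  satisfied 3 clause(s); 2 remain; assigned so far: [6]
unit clause [-1] forces x1=F; simplify:
  satisfied 1 clause(s); 1 remain; assigned so far: [1, 6]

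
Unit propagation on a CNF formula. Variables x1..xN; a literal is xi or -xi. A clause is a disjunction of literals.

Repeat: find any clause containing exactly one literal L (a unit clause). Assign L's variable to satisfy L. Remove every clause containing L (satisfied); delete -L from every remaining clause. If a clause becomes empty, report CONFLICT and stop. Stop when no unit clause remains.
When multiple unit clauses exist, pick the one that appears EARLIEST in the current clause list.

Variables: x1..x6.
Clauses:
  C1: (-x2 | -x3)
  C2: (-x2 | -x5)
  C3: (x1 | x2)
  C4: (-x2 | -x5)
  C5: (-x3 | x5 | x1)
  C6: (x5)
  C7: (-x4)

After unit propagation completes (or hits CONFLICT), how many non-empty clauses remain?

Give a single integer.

Answer: 0

Derivation:
unit clause [5] forces x5=T; simplify:
  drop -5 from [-2, -5] -> [-2]
  drop -5 from [-2, -5] -> [-2]
  satisfied 2 clause(s); 5 remain; assigned so far: [5]
unit clause [-2] forces x2=F; simplify:
  drop 2 from [1, 2] -> [1]
  satisfied 3 clause(s); 2 remain; assigned so far: [2, 5]
unit clause [1] forces x1=T; simplify:
  satisfied 1 clause(s); 1 remain; assigned so far: [1, 2, 5]
unit clause [-4] forces x4=F; simplify:
  satisfied 1 clause(s); 0 remain; assigned so far: [1, 2, 4, 5]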